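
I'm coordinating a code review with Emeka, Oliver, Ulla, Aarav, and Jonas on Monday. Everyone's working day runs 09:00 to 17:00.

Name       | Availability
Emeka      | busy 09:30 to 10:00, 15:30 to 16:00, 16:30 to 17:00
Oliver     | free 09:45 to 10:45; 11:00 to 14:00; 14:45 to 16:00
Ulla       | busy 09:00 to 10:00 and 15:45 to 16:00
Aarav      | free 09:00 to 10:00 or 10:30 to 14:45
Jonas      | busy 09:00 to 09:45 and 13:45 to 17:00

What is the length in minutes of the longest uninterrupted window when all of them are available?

165

Emeka free: 09:00-09:30, 10:00-15:30, 16:00-16:30 (invert busy blocks within the working day).
Oliver free: 09:45-10:45, 11:00-14:00, 14:45-16:00.
Ulla free: 10:00-15:45, 16:00-17:00 (invert busy blocks within the working day).
Aarav free: 09:00-10:00, 10:30-14:45.
Jonas free: 09:45-13:45 (invert busy blocks within the working day).
Emeka ∩ Oliver: 10:00-10:45, 11:00-14:00, 14:45-15:30.
Emeka ∩ Oliver ∩ Ulla: 10:00-10:45, 11:00-14:00, 14:45-15:30.
Emeka ∩ Oliver ∩ Ulla ∩ Aarav: 10:30-10:45, 11:00-14:00.
Emeka ∩ Oliver ∩ Ulla ∩ Aarav ∩ Jonas: 10:30-10:45, 11:00-13:45.
The longest is 11:00-13:45 at 165 minutes.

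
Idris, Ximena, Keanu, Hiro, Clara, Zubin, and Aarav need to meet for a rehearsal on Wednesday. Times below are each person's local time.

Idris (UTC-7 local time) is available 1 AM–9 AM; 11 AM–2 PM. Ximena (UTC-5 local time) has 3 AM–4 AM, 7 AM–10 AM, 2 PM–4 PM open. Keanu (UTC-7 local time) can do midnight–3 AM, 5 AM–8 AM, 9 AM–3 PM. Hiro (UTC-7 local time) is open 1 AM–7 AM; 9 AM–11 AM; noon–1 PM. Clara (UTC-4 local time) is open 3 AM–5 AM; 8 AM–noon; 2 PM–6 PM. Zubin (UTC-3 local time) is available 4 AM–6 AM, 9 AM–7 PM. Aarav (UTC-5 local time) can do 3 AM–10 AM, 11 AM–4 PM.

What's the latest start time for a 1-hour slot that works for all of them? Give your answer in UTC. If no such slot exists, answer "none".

19:00

Idris in UTC: 08:00-16:00, 18:00-21:00 (add 7h to convert from UTC-7).
Ximena in UTC: 08:00-09:00, 12:00-15:00, 19:00-21:00 (add 5h to convert from UTC-5).
Keanu in UTC: 07:00-10:00, 12:00-15:00, 16:00-22:00 (add 7h to convert from UTC-7).
Hiro in UTC: 08:00-14:00, 16:00-18:00, 19:00-20:00 (add 7h to convert from UTC-7).
Clara in UTC: 07:00-09:00, 12:00-16:00, 18:00-22:00 (add 4h to convert from UTC-4).
Zubin in UTC: 07:00-09:00, 12:00-22:00 (add 3h to convert from UTC-3).
Aarav in UTC: 08:00-15:00, 16:00-21:00 (add 5h to convert from UTC-5).
Idris ∩ Ximena: 08:00-09:00, 12:00-15:00, 19:00-21:00.
Idris ∩ Ximena ∩ Keanu: 08:00-09:00, 12:00-15:00, 19:00-21:00.
Idris ∩ Ximena ∩ Keanu ∩ Hiro: 08:00-09:00, 12:00-14:00, 19:00-20:00.
Idris ∩ Ximena ∩ Keanu ∩ Hiro ∩ Clara: 08:00-09:00, 12:00-14:00, 19:00-20:00.
Idris ∩ Ximena ∩ Keanu ∩ Hiro ∩ Clara ∩ Zubin: 08:00-09:00, 12:00-14:00, 19:00-20:00.
Idris ∩ Ximena ∩ Keanu ∩ Hiro ∩ Clara ∩ Zubin ∩ Aarav: 08:00-09:00, 12:00-14:00, 19:00-20:00.
The last common window of at least 60 minutes is 19:00-20:00; a 60-minute meeting can start as late as 19:00 and still end by 20:00.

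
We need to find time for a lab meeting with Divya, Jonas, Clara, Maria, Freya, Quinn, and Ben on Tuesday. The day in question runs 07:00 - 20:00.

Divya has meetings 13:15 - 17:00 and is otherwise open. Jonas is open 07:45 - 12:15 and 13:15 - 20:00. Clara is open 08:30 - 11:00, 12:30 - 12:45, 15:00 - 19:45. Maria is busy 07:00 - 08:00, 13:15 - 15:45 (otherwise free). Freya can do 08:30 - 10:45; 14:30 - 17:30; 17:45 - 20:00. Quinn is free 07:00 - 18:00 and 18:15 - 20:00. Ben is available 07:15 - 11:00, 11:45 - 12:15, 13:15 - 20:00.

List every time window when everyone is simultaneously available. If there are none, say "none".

08:30-10:45, 17:00-17:30, 17:45-18:00, 18:15-19:45

Divya free: 07:00-13:15, 17:00-20:00 (invert busy blocks within the working day).
Jonas free: 07:45-12:15, 13:15-20:00.
Clara free: 08:30-11:00, 12:30-12:45, 15:00-19:45.
Maria free: 08:00-13:15, 15:45-20:00 (invert busy blocks within the working day).
Freya free: 08:30-10:45, 14:30-17:30, 17:45-20:00.
Quinn free: 07:00-18:00, 18:15-20:00.
Ben free: 07:15-11:00, 11:45-12:15, 13:15-20:00.
Divya ∩ Jonas: 07:45-12:15, 17:00-20:00.
Divya ∩ Jonas ∩ Clara: 08:30-11:00, 17:00-19:45.
Divya ∩ Jonas ∩ Clara ∩ Maria: 08:30-11:00, 17:00-19:45.
Divya ∩ Jonas ∩ Clara ∩ Maria ∩ Freya: 08:30-10:45, 17:00-17:30, 17:45-19:45.
Divya ∩ Jonas ∩ Clara ∩ Maria ∩ Freya ∩ Quinn: 08:30-10:45, 17:00-17:30, 17:45-18:00, 18:15-19:45.
Divya ∩ Jonas ∩ Clara ∩ Maria ∩ Freya ∩ Quinn ∩ Ben: 08:30-10:45, 17:00-17:30, 17:45-18:00, 18:15-19:45.
Those are the intersection windows.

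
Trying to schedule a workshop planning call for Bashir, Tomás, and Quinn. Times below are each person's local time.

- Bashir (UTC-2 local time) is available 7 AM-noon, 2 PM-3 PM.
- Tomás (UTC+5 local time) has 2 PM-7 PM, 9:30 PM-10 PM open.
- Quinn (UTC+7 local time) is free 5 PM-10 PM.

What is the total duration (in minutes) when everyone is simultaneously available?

Bashir in UTC: 09:00-14:00, 16:00-17:00 (add 2h to convert from UTC-2).
Tomás in UTC: 09:00-14:00, 16:30-17:00 (subtract 5h to convert from UTC+5).
Quinn in UTC: 10:00-15:00 (subtract 7h to convert from UTC+7).
Bashir ∩ Tomás: 09:00-14:00, 16:30-17:00.
Bashir ∩ Tomás ∩ Quinn: 10:00-14:00.
That's a single block of 240 minutes.

240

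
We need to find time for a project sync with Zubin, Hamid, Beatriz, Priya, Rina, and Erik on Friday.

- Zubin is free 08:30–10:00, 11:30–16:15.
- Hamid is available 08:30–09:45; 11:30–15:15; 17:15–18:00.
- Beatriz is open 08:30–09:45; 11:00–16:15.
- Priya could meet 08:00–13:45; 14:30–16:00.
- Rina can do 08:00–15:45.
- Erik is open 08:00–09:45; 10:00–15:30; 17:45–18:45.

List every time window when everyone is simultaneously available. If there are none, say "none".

08:30-09:45, 11:30-13:45, 14:30-15:15

Zubin ∩ Hamid: 08:30-09:45, 11:30-15:15.
Zubin ∩ Hamid ∩ Beatriz: 08:30-09:45, 11:30-15:15.
Zubin ∩ Hamid ∩ Beatriz ∩ Priya: 08:30-09:45, 11:30-13:45, 14:30-15:15.
Zubin ∩ Hamid ∩ Beatriz ∩ Priya ∩ Rina: 08:30-09:45, 11:30-13:45, 14:30-15:15.
Zubin ∩ Hamid ∩ Beatriz ∩ Priya ∩ Rina ∩ Erik: 08:30-09:45, 11:30-13:45, 14:30-15:15.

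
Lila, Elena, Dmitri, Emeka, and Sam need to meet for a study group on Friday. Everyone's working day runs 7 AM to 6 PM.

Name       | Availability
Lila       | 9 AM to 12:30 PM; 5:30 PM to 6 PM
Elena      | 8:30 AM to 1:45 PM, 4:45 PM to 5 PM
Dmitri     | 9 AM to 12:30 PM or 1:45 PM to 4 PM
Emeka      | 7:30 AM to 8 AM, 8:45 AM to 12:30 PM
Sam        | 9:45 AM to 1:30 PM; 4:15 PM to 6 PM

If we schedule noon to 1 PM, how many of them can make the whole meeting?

2

Elena and Sam can make the full 12:00-13:00 slot — that's 2.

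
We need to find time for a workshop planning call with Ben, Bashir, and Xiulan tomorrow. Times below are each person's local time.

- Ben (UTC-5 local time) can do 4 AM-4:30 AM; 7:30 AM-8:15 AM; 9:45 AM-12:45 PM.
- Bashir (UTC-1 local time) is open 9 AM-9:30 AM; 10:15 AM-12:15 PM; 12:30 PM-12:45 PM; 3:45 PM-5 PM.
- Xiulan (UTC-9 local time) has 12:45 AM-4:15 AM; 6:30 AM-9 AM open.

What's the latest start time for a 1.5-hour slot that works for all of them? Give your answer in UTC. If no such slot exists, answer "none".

none

Ben in UTC: 09:00-09:30, 12:30-13:15, 14:45-17:45 (add 5h to convert from UTC-5).
Bashir in UTC: 10:00-10:30, 11:15-13:15, 13:30-13:45, 16:45-18:00 (add 1h to convert from UTC-1).
Xiulan in UTC: 09:45-13:15, 15:30-18:00 (add 9h to convert from UTC-9).
Ben ∩ Bashir: 12:30-13:15, 16:45-17:45.
Ben ∩ Bashir ∩ Xiulan: 12:30-13:15, 16:45-17:45.
So the common availability across everyone is 12:30-13:15, 16:45-17:45.
No common window is at least 90 minutes long.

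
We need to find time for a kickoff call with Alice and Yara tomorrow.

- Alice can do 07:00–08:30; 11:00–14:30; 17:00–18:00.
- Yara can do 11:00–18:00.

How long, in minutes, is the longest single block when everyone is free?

Alice ∩ Yara: 11:00-14:30, 17:00-18:00.
So the common availability across everyone is 11:00-14:30, 17:00-18:00.
The longest is 11:00-14:30 at 210 minutes.

210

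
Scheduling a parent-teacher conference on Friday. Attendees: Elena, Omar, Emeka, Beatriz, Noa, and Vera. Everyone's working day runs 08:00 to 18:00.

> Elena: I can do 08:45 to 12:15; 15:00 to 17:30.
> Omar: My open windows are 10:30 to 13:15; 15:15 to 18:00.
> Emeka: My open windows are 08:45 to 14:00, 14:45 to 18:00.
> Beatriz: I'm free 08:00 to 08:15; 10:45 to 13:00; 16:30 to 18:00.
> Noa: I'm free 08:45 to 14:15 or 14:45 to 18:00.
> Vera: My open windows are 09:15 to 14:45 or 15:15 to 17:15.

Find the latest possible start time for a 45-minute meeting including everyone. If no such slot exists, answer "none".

16:30

Elena ∩ Omar: 10:30-12:15, 15:15-17:30.
Elena ∩ Omar ∩ Emeka: 10:30-12:15, 15:15-17:30.
Elena ∩ Omar ∩ Emeka ∩ Beatriz: 10:45-12:15, 16:30-17:30.
Elena ∩ Omar ∩ Emeka ∩ Beatriz ∩ Noa: 10:45-12:15, 16:30-17:30.
Elena ∩ Omar ∩ Emeka ∩ Beatriz ∩ Noa ∩ Vera: 10:45-12:15, 16:30-17:15.
The last common window of at least 45 minutes is 16:30-17:15; a 45-minute meeting can start as late as 16:30 and still end by 17:15.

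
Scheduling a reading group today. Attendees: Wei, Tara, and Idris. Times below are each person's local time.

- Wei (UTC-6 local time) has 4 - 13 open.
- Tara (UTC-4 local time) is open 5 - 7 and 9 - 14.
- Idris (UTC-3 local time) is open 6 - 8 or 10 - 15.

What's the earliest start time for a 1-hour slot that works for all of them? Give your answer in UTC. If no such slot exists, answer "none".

Wei in UTC: 10:00-19:00 (add 6h to convert from UTC-6).
Tara in UTC: 09:00-11:00, 13:00-18:00 (add 4h to convert from UTC-4).
Idris in UTC: 09:00-11:00, 13:00-18:00 (add 3h to convert from UTC-3).
Wei ∩ Tara: 10:00-11:00, 13:00-18:00.
Wei ∩ Tara ∩ Idris: 10:00-11:00, 13:00-18:00.
Those are the intersection windows.
The first common window of at least 60 minutes is 10:00-11:00, so the earliest start is 10:00.

10:00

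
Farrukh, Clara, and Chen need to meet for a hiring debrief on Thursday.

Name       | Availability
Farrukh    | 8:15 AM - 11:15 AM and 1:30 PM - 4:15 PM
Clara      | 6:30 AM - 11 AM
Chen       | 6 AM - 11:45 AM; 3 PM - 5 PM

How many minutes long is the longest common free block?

165

Farrukh ∩ Clara: 08:15-11:00.
Farrukh ∩ Clara ∩ Chen: 08:15-11:00.
Those are the intersection windows.
The longest is 08:15-11:00 at 165 minutes.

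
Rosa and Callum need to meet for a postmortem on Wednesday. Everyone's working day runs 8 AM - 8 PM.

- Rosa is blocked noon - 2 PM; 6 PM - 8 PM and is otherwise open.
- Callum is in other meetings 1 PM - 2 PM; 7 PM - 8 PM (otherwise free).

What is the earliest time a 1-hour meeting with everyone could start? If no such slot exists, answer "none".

08:00

Rosa free: 08:00-12:00, 14:00-18:00 (invert busy blocks within the working day).
Callum free: 08:00-13:00, 14:00-19:00 (invert busy blocks within the working day).
Rosa ∩ Callum: 08:00-12:00, 14:00-18:00.
The first common window of at least 60 minutes is 08:00-12:00, so the earliest start is 08:00.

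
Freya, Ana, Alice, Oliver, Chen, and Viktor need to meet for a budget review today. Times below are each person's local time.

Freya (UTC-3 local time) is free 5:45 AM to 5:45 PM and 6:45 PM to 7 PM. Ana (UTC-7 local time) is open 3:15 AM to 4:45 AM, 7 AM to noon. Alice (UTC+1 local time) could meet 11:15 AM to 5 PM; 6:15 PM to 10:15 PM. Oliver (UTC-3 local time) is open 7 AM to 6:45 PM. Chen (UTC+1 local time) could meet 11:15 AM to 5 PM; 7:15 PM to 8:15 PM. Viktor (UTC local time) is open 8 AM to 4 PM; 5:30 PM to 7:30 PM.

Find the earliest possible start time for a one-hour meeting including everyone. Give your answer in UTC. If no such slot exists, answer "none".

Freya in UTC: 08:45-20:45, 21:45-22:00 (add 3h to convert from UTC-3).
Ana in UTC: 10:15-11:45, 14:00-19:00 (add 7h to convert from UTC-7).
Alice in UTC: 10:15-16:00, 17:15-21:15 (subtract 1h to convert from UTC+1).
Oliver in UTC: 10:00-21:45 (add 3h to convert from UTC-3).
Chen in UTC: 10:15-16:00, 18:15-19:15 (subtract 1h to convert from UTC+1).
Viktor in UTC: 08:00-16:00, 17:30-19:30.
Freya ∩ Ana: 10:15-11:45, 14:00-19:00.
Freya ∩ Ana ∩ Alice: 10:15-11:45, 14:00-16:00, 17:15-19:00.
Freya ∩ Ana ∩ Alice ∩ Oliver: 10:15-11:45, 14:00-16:00, 17:15-19:00.
Freya ∩ Ana ∩ Alice ∩ Oliver ∩ Chen: 10:15-11:45, 14:00-16:00, 18:15-19:00.
Freya ∩ Ana ∩ Alice ∩ Oliver ∩ Chen ∩ Viktor: 10:15-11:45, 14:00-16:00, 18:15-19:00.
The first common window of at least 60 minutes is 10:15-11:45, so the earliest start is 10:15.

10:15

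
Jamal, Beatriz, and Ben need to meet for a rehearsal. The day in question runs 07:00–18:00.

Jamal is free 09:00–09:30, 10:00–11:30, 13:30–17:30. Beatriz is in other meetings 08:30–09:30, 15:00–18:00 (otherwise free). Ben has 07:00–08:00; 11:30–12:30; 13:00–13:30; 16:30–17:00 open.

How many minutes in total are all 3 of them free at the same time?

0

Jamal free: 09:00-09:30, 10:00-11:30, 13:30-17:30.
Beatriz free: 07:00-08:30, 09:30-15:00 (invert busy blocks within the working day).
Ben free: 07:00-08:00, 11:30-12:30, 13:00-13:30, 16:30-17:00.
Jamal ∩ Beatriz: 10:00-11:30, 13:30-15:00.
Jamal ∩ Beatriz ∩ Ben: ∅.
There is no time when everyone is free.
There is no common window, so the total is 0 minutes.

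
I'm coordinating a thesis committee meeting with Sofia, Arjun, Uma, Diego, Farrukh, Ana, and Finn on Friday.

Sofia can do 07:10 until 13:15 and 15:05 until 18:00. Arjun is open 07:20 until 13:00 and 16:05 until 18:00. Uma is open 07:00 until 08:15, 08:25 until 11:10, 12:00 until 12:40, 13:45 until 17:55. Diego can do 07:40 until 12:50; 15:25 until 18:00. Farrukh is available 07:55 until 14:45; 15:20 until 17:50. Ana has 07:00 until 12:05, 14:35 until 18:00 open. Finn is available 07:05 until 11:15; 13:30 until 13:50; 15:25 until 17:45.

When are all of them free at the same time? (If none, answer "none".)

Sofia ∩ Arjun: 07:20-13:00, 16:05-18:00.
Sofia ∩ Arjun ∩ Uma: 07:20-08:15, 08:25-11:10, 12:00-12:40, 16:05-17:55.
Sofia ∩ Arjun ∩ Uma ∩ Diego: 07:40-08:15, 08:25-11:10, 12:00-12:40, 16:05-17:55.
Sofia ∩ Arjun ∩ Uma ∩ Diego ∩ Farrukh: 07:55-08:15, 08:25-11:10, 12:00-12:40, 16:05-17:50.
Sofia ∩ Arjun ∩ Uma ∩ Diego ∩ Farrukh ∩ Ana: 07:55-08:15, 08:25-11:10, 12:00-12:05, 16:05-17:50.
Sofia ∩ Arjun ∩ Uma ∩ Diego ∩ Farrukh ∩ Ana ∩ Finn: 07:55-08:15, 08:25-11:10, 16:05-17:45.

07:55-08:15, 08:25-11:10, 16:05-17:45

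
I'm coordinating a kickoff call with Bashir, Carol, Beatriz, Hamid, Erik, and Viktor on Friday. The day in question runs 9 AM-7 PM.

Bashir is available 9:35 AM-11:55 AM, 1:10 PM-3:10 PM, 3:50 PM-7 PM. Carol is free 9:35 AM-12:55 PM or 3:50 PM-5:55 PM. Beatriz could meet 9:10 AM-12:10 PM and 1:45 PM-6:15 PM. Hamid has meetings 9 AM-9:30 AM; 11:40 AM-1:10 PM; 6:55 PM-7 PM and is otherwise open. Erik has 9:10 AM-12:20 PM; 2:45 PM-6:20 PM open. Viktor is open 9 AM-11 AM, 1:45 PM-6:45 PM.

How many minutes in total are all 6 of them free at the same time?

Bashir free: 09:35-11:55, 13:10-15:10, 15:50-19:00.
Carol free: 09:35-12:55, 15:50-17:55.
Beatriz free: 09:10-12:10, 13:45-18:15.
Hamid free: 09:30-11:40, 13:10-18:55 (invert busy blocks within the working day).
Erik free: 09:10-12:20, 14:45-18:20.
Viktor free: 09:00-11:00, 13:45-18:45.
Bashir ∩ Carol: 09:35-11:55, 15:50-17:55.
Bashir ∩ Carol ∩ Beatriz: 09:35-11:55, 15:50-17:55.
Bashir ∩ Carol ∩ Beatriz ∩ Hamid: 09:35-11:40, 15:50-17:55.
Bashir ∩ Carol ∩ Beatriz ∩ Hamid ∩ Erik: 09:35-11:40, 15:50-17:55.
Bashir ∩ Carol ∩ Beatriz ∩ Hamid ∩ Erik ∩ Viktor: 09:35-11:00, 15:50-17:55.
Summing the common windows: 85 + 125 = 210 minutes.

210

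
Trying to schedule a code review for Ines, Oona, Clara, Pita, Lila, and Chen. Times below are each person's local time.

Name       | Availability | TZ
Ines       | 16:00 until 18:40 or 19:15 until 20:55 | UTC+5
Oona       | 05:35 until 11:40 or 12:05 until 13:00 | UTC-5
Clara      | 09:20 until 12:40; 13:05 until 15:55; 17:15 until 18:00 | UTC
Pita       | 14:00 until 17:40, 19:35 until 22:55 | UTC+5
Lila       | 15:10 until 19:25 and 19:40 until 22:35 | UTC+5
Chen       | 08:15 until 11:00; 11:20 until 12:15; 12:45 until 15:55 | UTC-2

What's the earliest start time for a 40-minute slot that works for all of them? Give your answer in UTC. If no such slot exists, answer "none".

11:00

Ines in UTC: 11:00-13:40, 14:15-15:55 (subtract 5h to convert from UTC+5).
Oona in UTC: 10:35-16:40, 17:05-18:00 (add 5h to convert from UTC-5).
Clara in UTC: 09:20-12:40, 13:05-15:55, 17:15-18:00.
Pita in UTC: 09:00-12:40, 14:35-17:55 (subtract 5h to convert from UTC+5).
Lila in UTC: 10:10-14:25, 14:40-17:35 (subtract 5h to convert from UTC+5).
Chen in UTC: 10:15-13:00, 13:20-14:15, 14:45-17:55 (add 2h to convert from UTC-2).
Ines ∩ Oona: 11:00-13:40, 14:15-15:55.
Ines ∩ Oona ∩ Clara: 11:00-12:40, 13:05-13:40, 14:15-15:55.
Ines ∩ Oona ∩ Clara ∩ Pita: 11:00-12:40, 14:35-15:55.
Ines ∩ Oona ∩ Clara ∩ Pita ∩ Lila: 11:00-12:40, 14:40-15:55.
Ines ∩ Oona ∩ Clara ∩ Pita ∩ Lila ∩ Chen: 11:00-12:40, 14:45-15:55.
Those are the intersection windows.
The first common window of at least 40 minutes is 11:00-12:40, so the earliest start is 11:00.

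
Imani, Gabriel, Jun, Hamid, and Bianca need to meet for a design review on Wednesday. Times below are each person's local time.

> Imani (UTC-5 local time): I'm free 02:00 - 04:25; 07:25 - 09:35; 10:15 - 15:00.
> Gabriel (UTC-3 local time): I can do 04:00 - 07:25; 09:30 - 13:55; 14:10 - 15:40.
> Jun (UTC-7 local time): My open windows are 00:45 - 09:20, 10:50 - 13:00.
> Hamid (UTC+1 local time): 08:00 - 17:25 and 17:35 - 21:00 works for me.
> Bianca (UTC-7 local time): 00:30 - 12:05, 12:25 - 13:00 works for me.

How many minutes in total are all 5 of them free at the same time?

340

Imani in UTC: 07:00-09:25, 12:25-14:35, 15:15-20:00 (add 5h to convert from UTC-5).
Gabriel in UTC: 07:00-10:25, 12:30-16:55, 17:10-18:40 (add 3h to convert from UTC-3).
Jun in UTC: 07:45-16:20, 17:50-20:00 (add 7h to convert from UTC-7).
Hamid in UTC: 07:00-16:25, 16:35-20:00 (subtract 1h to convert from UTC+1).
Bianca in UTC: 07:30-19:05, 19:25-20:00 (add 7h to convert from UTC-7).
Imani ∩ Gabriel: 07:00-09:25, 12:30-14:35, 15:15-16:55, 17:10-18:40.
Imani ∩ Gabriel ∩ Jun: 07:45-09:25, 12:30-14:35, 15:15-16:20, 17:50-18:40.
Imani ∩ Gabriel ∩ Jun ∩ Hamid: 07:45-09:25, 12:30-14:35, 15:15-16:20, 17:50-18:40.
Imani ∩ Gabriel ∩ Jun ∩ Hamid ∩ Bianca: 07:45-09:25, 12:30-14:35, 15:15-16:20, 17:50-18:40.
Summing the common windows: 100 + 125 + 65 + 50 = 340 minutes.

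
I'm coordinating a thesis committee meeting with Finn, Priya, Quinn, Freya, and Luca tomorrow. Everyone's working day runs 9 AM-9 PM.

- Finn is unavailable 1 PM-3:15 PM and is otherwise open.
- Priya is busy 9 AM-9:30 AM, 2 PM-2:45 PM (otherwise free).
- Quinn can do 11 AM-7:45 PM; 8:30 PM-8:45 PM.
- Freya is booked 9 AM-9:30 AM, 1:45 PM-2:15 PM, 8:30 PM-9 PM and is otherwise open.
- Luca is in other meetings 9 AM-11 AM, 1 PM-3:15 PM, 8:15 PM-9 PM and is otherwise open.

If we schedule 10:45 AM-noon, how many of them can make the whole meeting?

Finn free: 09:00-13:00, 15:15-21:00 (invert busy blocks within the working day).
Priya free: 09:30-14:00, 14:45-21:00 (invert busy blocks within the working day).
Quinn free: 11:00-19:45, 20:30-20:45.
Freya free: 09:30-13:45, 14:15-20:30 (invert busy blocks within the working day).
Luca free: 11:00-13:00, 15:15-20:15 (invert busy blocks within the working day).
Finn, Priya, and Freya can make the full 10:45-12:00 slot — that's 3.

3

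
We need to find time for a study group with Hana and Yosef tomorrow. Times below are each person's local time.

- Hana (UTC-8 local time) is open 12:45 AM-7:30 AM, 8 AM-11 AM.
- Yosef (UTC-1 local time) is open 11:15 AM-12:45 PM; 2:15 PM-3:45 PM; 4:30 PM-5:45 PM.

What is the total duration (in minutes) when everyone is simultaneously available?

225

Hana in UTC: 08:45-15:30, 16:00-19:00 (add 8h to convert from UTC-8).
Yosef in UTC: 12:15-13:45, 15:15-16:45, 17:30-18:45 (add 1h to convert from UTC-1).
Hana ∩ Yosef: 12:15-13:45, 15:15-15:30, 16:00-16:45, 17:30-18:45.
Those are the intersection windows.
Summing the common windows: 90 + 15 + 45 + 75 = 225 minutes.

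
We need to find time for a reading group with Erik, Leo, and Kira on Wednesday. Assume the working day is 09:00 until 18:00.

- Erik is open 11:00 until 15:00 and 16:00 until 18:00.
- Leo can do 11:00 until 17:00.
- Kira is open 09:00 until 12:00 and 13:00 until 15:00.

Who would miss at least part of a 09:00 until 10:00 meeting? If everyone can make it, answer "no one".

Erik, Leo

Erik: not fully free for 09:00-10:00. Leo: not fully free for 09:00-10:00. Kira: free for 09:00-10:00.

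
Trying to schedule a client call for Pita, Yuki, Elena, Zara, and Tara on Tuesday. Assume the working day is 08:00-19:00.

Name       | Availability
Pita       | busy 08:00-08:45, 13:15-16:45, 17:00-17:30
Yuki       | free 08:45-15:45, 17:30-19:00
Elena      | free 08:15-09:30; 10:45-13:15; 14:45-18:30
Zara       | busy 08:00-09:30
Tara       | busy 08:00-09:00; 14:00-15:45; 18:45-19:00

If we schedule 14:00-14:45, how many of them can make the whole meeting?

Pita free: 08:45-13:15, 16:45-17:00, 17:30-19:00 (invert busy blocks within the working day).
Yuki free: 08:45-15:45, 17:30-19:00.
Elena free: 08:15-09:30, 10:45-13:15, 14:45-18:30.
Zara free: 09:30-19:00 (invert busy blocks within the working day).
Tara free: 09:00-14:00, 15:45-18:45 (invert busy blocks within the working day).
Yuki and Zara can make the full 14:00-14:45 slot — that's 2.

2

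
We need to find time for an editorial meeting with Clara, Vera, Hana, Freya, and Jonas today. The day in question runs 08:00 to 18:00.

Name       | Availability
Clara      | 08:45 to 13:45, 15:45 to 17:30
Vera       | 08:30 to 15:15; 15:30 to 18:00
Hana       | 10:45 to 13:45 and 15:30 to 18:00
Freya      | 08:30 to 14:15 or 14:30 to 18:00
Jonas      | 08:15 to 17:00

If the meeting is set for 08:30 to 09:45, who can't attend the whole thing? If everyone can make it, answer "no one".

Clara: not fully free for 08:30-09:45. Vera: free for 08:30-09:45. Hana: not fully free for 08:30-09:45. Freya: free for 08:30-09:45. Jonas: free for 08:30-09:45.

Clara, Hana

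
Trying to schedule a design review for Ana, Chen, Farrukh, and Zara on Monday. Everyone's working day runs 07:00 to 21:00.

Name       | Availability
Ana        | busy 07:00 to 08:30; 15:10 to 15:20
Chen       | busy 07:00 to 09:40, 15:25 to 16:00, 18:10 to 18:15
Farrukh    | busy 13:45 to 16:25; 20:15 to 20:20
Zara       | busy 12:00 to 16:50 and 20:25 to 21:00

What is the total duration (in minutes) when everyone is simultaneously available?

345

Ana free: 08:30-15:10, 15:20-21:00 (invert busy blocks within the working day).
Chen free: 09:40-15:25, 16:00-18:10, 18:15-21:00 (invert busy blocks within the working day).
Farrukh free: 07:00-13:45, 16:25-20:15, 20:20-21:00 (invert busy blocks within the working day).
Zara free: 07:00-12:00, 16:50-20:25 (invert busy blocks within the working day).
Ana ∩ Chen: 09:40-15:10, 15:20-15:25, 16:00-18:10, 18:15-21:00.
Ana ∩ Chen ∩ Farrukh: 09:40-13:45, 16:25-18:10, 18:15-20:15, 20:20-21:00.
Ana ∩ Chen ∩ Farrukh ∩ Zara: 09:40-12:00, 16:50-18:10, 18:15-20:15, 20:20-20:25.
Summing the common windows: 140 + 80 + 120 + 5 = 345 minutes.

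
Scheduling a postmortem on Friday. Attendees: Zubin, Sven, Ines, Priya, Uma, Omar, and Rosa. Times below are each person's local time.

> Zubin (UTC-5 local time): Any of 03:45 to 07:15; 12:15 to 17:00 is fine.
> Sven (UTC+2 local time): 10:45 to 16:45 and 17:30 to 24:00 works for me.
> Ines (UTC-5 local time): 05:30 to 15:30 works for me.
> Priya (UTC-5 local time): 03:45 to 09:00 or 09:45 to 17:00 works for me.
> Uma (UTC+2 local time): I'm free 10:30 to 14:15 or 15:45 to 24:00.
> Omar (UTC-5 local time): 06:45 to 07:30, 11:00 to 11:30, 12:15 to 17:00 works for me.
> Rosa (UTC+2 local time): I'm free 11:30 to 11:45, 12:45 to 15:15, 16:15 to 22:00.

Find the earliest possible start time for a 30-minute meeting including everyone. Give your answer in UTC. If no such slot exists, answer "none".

Zubin in UTC: 08:45-12:15, 17:15-22:00 (add 5h to convert from UTC-5).
Sven in UTC: 08:45-14:45, 15:30-22:00 (subtract 2h to convert from UTC+2).
Ines in UTC: 10:30-20:30 (add 5h to convert from UTC-5).
Priya in UTC: 08:45-14:00, 14:45-22:00 (add 5h to convert from UTC-5).
Uma in UTC: 08:30-12:15, 13:45-22:00 (subtract 2h to convert from UTC+2).
Omar in UTC: 11:45-12:30, 16:00-16:30, 17:15-22:00 (add 5h to convert from UTC-5).
Rosa in UTC: 09:30-09:45, 10:45-13:15, 14:15-20:00 (subtract 2h to convert from UTC+2).
Zubin ∩ Sven: 08:45-12:15, 17:15-22:00.
Zubin ∩ Sven ∩ Ines: 10:30-12:15, 17:15-20:30.
Zubin ∩ Sven ∩ Ines ∩ Priya: 10:30-12:15, 17:15-20:30.
Zubin ∩ Sven ∩ Ines ∩ Priya ∩ Uma: 10:30-12:15, 17:15-20:30.
Zubin ∩ Sven ∩ Ines ∩ Priya ∩ Uma ∩ Omar: 11:45-12:15, 17:15-20:30.
Zubin ∩ Sven ∩ Ines ∩ Priya ∩ Uma ∩ Omar ∩ Rosa: 11:45-12:15, 17:15-20:00.
The first common window of at least 30 minutes is 11:45-12:15, so the earliest start is 11:45.

11:45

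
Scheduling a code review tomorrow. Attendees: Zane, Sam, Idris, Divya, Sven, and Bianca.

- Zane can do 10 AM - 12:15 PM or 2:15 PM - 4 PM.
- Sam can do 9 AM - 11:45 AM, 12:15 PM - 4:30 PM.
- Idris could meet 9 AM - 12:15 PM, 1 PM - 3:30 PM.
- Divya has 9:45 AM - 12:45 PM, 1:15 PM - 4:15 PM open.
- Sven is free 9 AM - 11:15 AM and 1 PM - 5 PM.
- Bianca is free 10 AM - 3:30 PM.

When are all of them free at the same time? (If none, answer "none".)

10:00-11:15, 14:15-15:30

Zane ∩ Sam: 10:00-11:45, 14:15-16:00.
Zane ∩ Sam ∩ Idris: 10:00-11:45, 14:15-15:30.
Zane ∩ Sam ∩ Idris ∩ Divya: 10:00-11:45, 14:15-15:30.
Zane ∩ Sam ∩ Idris ∩ Divya ∩ Sven: 10:00-11:15, 14:15-15:30.
Zane ∩ Sam ∩ Idris ∩ Divya ∩ Sven ∩ Bianca: 10:00-11:15, 14:15-15:30.
Those are the intersection windows.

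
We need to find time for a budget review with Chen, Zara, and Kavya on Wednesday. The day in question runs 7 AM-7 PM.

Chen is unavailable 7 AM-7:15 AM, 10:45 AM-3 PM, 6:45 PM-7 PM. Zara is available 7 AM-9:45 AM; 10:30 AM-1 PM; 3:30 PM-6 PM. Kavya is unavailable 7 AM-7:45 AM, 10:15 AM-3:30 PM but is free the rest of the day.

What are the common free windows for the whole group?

Chen free: 07:15-10:45, 15:00-18:45 (invert busy blocks within the working day).
Zara free: 07:00-09:45, 10:30-13:00, 15:30-18:00.
Kavya free: 07:45-10:15, 15:30-19:00 (invert busy blocks within the working day).
Chen ∩ Zara: 07:15-09:45, 10:30-10:45, 15:30-18:00.
Chen ∩ Zara ∩ Kavya: 07:45-09:45, 15:30-18:00.

07:45-09:45, 15:30-18:00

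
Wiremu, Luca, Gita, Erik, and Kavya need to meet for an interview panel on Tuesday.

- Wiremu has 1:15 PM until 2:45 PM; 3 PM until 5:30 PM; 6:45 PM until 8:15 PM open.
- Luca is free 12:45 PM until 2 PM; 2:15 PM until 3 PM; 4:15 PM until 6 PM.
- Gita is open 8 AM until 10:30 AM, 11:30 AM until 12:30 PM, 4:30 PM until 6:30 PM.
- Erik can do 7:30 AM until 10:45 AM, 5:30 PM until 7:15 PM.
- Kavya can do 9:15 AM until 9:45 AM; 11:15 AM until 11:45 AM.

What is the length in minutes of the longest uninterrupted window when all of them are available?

Wiremu ∩ Luca: 13:15-14:00, 14:15-14:45, 16:15-17:30.
Wiremu ∩ Luca ∩ Gita: 16:30-17:30.
Wiremu ∩ Luca ∩ Gita ∩ Erik: ∅.
Wiremu ∩ Luca ∩ Gita ∩ Erik ∩ Kavya: ∅.
There is no time when everyone is free.
No common window exists, so the longest block is 0 minutes.

0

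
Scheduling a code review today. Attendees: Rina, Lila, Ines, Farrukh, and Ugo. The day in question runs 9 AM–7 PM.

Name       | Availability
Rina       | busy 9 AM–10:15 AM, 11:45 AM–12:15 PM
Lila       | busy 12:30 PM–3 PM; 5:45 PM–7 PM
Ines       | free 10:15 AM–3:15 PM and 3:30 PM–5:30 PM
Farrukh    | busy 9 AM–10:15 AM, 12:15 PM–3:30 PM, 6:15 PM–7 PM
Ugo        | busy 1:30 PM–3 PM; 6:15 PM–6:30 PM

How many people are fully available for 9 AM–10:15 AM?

2

Rina free: 10:15-11:45, 12:15-19:00 (invert busy blocks within the working day).
Lila free: 09:00-12:30, 15:00-17:45 (invert busy blocks within the working day).
Ines free: 10:15-15:15, 15:30-17:30.
Farrukh free: 10:15-12:15, 15:30-18:15 (invert busy blocks within the working day).
Ugo free: 09:00-13:30, 15:00-18:15, 18:30-19:00 (invert busy blocks within the working day).
Lila and Ugo can make the full 09:00-10:15 slot — that's 2.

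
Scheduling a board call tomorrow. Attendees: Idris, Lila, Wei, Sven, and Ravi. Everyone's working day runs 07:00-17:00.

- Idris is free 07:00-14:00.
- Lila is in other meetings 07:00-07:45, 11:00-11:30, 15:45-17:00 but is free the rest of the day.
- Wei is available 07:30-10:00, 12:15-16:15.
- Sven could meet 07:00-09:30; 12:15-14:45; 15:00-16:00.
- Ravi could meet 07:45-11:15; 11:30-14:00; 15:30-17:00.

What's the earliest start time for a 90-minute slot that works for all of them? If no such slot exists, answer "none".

07:45

Idris free: 07:00-14:00.
Lila free: 07:45-11:00, 11:30-15:45 (invert busy blocks within the working day).
Wei free: 07:30-10:00, 12:15-16:15.
Sven free: 07:00-09:30, 12:15-14:45, 15:00-16:00.
Ravi free: 07:45-11:15, 11:30-14:00, 15:30-17:00.
Idris ∩ Lila: 07:45-11:00, 11:30-14:00.
Idris ∩ Lila ∩ Wei: 07:45-10:00, 12:15-14:00.
Idris ∩ Lila ∩ Wei ∩ Sven: 07:45-09:30, 12:15-14:00.
Idris ∩ Lila ∩ Wei ∩ Sven ∩ Ravi: 07:45-09:30, 12:15-14:00.
The first common window of at least 90 minutes is 07:45-09:30, so the earliest start is 07:45.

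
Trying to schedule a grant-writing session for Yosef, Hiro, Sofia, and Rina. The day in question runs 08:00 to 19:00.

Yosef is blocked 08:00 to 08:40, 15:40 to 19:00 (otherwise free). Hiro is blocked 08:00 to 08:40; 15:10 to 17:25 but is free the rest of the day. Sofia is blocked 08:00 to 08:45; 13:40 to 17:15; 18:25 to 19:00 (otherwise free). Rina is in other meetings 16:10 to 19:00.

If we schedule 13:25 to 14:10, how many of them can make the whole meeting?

Yosef free: 08:40-15:40 (invert busy blocks within the working day).
Hiro free: 08:40-15:10, 17:25-19:00 (invert busy blocks within the working day).
Sofia free: 08:45-13:40, 17:15-18:25 (invert busy blocks within the working day).
Rina free: 08:00-16:10 (invert busy blocks within the working day).
Yosef, Hiro, and Rina can make the full 13:25-14:10 slot — that's 3.

3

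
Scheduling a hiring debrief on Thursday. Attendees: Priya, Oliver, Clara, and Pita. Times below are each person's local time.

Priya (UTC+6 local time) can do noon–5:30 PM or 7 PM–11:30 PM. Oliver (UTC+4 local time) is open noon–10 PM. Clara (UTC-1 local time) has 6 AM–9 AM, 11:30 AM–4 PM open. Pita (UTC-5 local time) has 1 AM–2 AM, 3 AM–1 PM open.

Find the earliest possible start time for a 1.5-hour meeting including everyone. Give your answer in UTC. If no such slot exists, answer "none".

Priya in UTC: 06:00-11:30, 13:00-17:30 (subtract 6h to convert from UTC+6).
Oliver in UTC: 08:00-18:00 (subtract 4h to convert from UTC+4).
Clara in UTC: 07:00-10:00, 12:30-17:00 (add 1h to convert from UTC-1).
Pita in UTC: 06:00-07:00, 08:00-18:00 (add 5h to convert from UTC-5).
Priya ∩ Oliver: 08:00-11:30, 13:00-17:30.
Priya ∩ Oliver ∩ Clara: 08:00-10:00, 13:00-17:00.
Priya ∩ Oliver ∩ Clara ∩ Pita: 08:00-10:00, 13:00-17:00.
The first common window of at least 90 minutes is 08:00-10:00, so the earliest start is 08:00.

08:00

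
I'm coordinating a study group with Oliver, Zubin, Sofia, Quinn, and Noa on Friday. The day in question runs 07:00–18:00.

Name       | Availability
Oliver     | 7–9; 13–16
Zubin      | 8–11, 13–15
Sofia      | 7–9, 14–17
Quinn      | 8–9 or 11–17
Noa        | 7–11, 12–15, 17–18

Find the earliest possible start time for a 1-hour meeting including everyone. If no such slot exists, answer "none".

08:00

Oliver ∩ Zubin: 08:00-09:00, 13:00-15:00.
Oliver ∩ Zubin ∩ Sofia: 08:00-09:00, 14:00-15:00.
Oliver ∩ Zubin ∩ Sofia ∩ Quinn: 08:00-09:00, 14:00-15:00.
Oliver ∩ Zubin ∩ Sofia ∩ Quinn ∩ Noa: 08:00-09:00, 14:00-15:00.
Those are the intersection windows.
The first common window of at least 60 minutes is 08:00-09:00, so the earliest start is 08:00.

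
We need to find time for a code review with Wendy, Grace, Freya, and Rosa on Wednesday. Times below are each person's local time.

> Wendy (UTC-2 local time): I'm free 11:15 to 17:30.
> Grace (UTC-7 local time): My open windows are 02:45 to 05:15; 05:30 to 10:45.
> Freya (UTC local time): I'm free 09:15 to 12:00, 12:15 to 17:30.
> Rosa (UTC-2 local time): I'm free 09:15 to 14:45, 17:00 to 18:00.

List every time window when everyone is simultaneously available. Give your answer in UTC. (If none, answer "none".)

Wendy in UTC: 13:15-19:30 (add 2h to convert from UTC-2).
Grace in UTC: 09:45-12:15, 12:30-17:45 (add 7h to convert from UTC-7).
Freya in UTC: 09:15-12:00, 12:15-17:30.
Rosa in UTC: 11:15-16:45, 19:00-20:00 (add 2h to convert from UTC-2).
Wendy ∩ Grace: 13:15-17:45.
Wendy ∩ Grace ∩ Freya: 13:15-17:30.
Wendy ∩ Grace ∩ Freya ∩ Rosa: 13:15-16:45.
Those are the intersection windows.

13:15-16:45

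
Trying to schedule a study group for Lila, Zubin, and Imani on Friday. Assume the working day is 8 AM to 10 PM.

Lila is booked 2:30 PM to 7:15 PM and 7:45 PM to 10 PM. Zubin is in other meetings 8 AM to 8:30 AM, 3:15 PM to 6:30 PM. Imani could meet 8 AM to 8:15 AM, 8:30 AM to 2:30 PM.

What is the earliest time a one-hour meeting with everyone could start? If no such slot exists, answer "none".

08:30

Lila free: 08:00-14:30, 19:15-19:45 (invert busy blocks within the working day).
Zubin free: 08:30-15:15, 18:30-22:00 (invert busy blocks within the working day).
Imani free: 08:00-08:15, 08:30-14:30.
Lila ∩ Zubin: 08:30-14:30, 19:15-19:45.
Lila ∩ Zubin ∩ Imani: 08:30-14:30.
The first common window of at least 60 minutes is 08:30-14:30, so the earliest start is 08:30.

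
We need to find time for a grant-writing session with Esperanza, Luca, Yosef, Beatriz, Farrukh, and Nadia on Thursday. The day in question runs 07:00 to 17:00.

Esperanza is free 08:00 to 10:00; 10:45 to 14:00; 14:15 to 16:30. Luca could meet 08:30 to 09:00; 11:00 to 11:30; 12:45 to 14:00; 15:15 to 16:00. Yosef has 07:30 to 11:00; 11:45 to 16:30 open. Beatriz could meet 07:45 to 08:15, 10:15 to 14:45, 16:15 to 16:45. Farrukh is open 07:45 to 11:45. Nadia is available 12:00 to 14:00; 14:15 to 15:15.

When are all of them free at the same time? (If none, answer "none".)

Esperanza ∩ Luca: 08:30-09:00, 11:00-11:30, 12:45-14:00, 15:15-16:00.
Esperanza ∩ Luca ∩ Yosef: 08:30-09:00, 12:45-14:00, 15:15-16:00.
Esperanza ∩ Luca ∩ Yosef ∩ Beatriz: 12:45-14:00.
Esperanza ∩ Luca ∩ Yosef ∩ Beatriz ∩ Farrukh: ∅.
Esperanza ∩ Luca ∩ Yosef ∩ Beatriz ∩ Farrukh ∩ Nadia: ∅.
There is no time when everyone is free.

none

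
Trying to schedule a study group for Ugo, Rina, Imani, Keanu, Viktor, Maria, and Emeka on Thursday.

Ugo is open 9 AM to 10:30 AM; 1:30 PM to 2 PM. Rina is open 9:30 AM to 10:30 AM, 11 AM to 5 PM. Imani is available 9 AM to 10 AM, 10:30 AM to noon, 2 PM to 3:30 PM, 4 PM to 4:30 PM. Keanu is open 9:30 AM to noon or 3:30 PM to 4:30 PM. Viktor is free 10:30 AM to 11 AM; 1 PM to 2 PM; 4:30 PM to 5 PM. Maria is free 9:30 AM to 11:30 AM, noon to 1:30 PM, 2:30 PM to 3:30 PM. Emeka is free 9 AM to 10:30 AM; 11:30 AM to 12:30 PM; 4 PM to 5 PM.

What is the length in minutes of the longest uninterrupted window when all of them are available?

Ugo ∩ Rina: 09:30-10:30, 13:30-14:00.
Ugo ∩ Rina ∩ Imani: 09:30-10:00.
Ugo ∩ Rina ∩ Imani ∩ Keanu: 09:30-10:00.
Ugo ∩ Rina ∩ Imani ∩ Keanu ∩ Viktor: ∅.
Ugo ∩ Rina ∩ Imani ∩ Keanu ∩ Viktor ∩ Maria: ∅.
Ugo ∩ Rina ∩ Imani ∩ Keanu ∩ Viktor ∩ Maria ∩ Emeka: ∅.
There is no time when everyone is free.
No common window exists, so the longest block is 0 minutes.

0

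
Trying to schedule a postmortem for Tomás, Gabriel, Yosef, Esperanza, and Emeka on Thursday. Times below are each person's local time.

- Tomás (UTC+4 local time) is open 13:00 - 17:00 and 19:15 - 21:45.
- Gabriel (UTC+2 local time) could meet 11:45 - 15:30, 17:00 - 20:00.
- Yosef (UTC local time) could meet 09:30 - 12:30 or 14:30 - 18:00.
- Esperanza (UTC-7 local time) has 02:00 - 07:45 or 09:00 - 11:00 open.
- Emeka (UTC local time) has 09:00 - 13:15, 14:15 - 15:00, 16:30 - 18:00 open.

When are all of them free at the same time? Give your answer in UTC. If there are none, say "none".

Tomás in UTC: 09:00-13:00, 15:15-17:45 (subtract 4h to convert from UTC+4).
Gabriel in UTC: 09:45-13:30, 15:00-18:00 (subtract 2h to convert from UTC+2).
Yosef in UTC: 09:30-12:30, 14:30-18:00.
Esperanza in UTC: 09:00-14:45, 16:00-18:00 (add 7h to convert from UTC-7).
Emeka in UTC: 09:00-13:15, 14:15-15:00, 16:30-18:00.
Tomás ∩ Gabriel: 09:45-13:00, 15:15-17:45.
Tomás ∩ Gabriel ∩ Yosef: 09:45-12:30, 15:15-17:45.
Tomás ∩ Gabriel ∩ Yosef ∩ Esperanza: 09:45-12:30, 16:00-17:45.
Tomás ∩ Gabriel ∩ Yosef ∩ Esperanza ∩ Emeka: 09:45-12:30, 16:30-17:45.

09:45-12:30, 16:30-17:45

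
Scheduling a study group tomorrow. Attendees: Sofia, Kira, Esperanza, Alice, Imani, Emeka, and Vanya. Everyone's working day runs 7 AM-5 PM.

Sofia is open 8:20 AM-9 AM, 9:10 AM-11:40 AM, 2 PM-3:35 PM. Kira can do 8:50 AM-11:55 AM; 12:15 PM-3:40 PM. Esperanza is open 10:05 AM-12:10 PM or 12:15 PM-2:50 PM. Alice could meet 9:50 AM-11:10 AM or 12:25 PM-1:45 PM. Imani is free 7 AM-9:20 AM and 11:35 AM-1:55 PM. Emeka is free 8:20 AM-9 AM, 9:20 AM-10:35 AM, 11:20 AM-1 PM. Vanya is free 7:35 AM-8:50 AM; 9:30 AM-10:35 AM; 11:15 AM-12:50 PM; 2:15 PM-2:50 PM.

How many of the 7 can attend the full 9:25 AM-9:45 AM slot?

3

Sofia, Kira, and Emeka can make the full 09:25-09:45 slot — that's 3.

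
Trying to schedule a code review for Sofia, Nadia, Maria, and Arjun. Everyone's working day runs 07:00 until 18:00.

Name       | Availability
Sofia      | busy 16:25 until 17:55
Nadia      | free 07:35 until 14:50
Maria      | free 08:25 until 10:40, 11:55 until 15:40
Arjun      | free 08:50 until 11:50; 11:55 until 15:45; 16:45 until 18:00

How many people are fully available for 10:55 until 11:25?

3

Sofia free: 07:00-16:25, 17:55-18:00 (invert busy blocks within the working day).
Nadia free: 07:35-14:50.
Maria free: 08:25-10:40, 11:55-15:40.
Arjun free: 08:50-11:50, 11:55-15:45, 16:45-18:00.
Sofia, Nadia, and Arjun can make the full 10:55-11:25 slot — that's 3.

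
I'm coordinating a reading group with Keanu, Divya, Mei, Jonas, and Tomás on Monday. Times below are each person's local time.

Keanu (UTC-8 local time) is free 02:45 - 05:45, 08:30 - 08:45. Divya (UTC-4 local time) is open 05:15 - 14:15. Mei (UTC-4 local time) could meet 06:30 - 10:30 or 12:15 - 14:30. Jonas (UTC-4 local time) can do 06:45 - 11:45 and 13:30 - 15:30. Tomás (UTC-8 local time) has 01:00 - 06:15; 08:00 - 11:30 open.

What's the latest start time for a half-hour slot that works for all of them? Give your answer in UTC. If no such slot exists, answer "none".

Keanu in UTC: 10:45-13:45, 16:30-16:45 (add 8h to convert from UTC-8).
Divya in UTC: 09:15-18:15 (add 4h to convert from UTC-4).
Mei in UTC: 10:30-14:30, 16:15-18:30 (add 4h to convert from UTC-4).
Jonas in UTC: 10:45-15:45, 17:30-19:30 (add 4h to convert from UTC-4).
Tomás in UTC: 09:00-14:15, 16:00-19:30 (add 8h to convert from UTC-8).
Keanu ∩ Divya: 10:45-13:45, 16:30-16:45.
Keanu ∩ Divya ∩ Mei: 10:45-13:45, 16:30-16:45.
Keanu ∩ Divya ∩ Mei ∩ Jonas: 10:45-13:45.
Keanu ∩ Divya ∩ Mei ∩ Jonas ∩ Tomás: 10:45-13:45.
Those are the intersection windows.
The last common window of at least 30 minutes is 10:45-13:45; a 30-minute meeting can start as late as 13:15 and still end by 13:45.

13:15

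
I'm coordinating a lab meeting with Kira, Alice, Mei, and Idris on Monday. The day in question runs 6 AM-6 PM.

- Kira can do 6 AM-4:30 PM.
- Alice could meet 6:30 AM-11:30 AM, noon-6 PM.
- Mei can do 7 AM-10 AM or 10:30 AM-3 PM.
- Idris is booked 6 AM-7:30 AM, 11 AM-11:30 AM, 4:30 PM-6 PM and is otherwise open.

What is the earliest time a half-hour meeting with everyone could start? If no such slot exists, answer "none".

Kira free: 06:00-16:30.
Alice free: 06:30-11:30, 12:00-18:00.
Mei free: 07:00-10:00, 10:30-15:00.
Idris free: 07:30-11:00, 11:30-16:30 (invert busy blocks within the working day).
Kira ∩ Alice: 06:30-11:30, 12:00-16:30.
Kira ∩ Alice ∩ Mei: 07:00-10:00, 10:30-11:30, 12:00-15:00.
Kira ∩ Alice ∩ Mei ∩ Idris: 07:30-10:00, 10:30-11:00, 12:00-15:00.
So the common availability across everyone is 07:30-10:00, 10:30-11:00, 12:00-15:00.
The first common window of at least 30 minutes is 07:30-10:00, so the earliest start is 07:30.

07:30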